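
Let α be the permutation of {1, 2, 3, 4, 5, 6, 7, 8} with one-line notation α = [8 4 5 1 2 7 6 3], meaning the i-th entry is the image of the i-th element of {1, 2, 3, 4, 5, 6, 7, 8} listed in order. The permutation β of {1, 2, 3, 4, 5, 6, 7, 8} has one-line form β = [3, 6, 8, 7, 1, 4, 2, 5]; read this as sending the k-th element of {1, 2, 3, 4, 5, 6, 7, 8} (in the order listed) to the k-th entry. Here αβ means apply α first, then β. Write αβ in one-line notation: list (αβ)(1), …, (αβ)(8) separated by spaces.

For each element, apply α then β: 1 → 8 → 5; 2 → 4 → 7; 3 → 5 → 1; 4 → 1 → 3; 5 → 2 → 6; 6 → 7 → 2; 7 → 6 → 4; 8 → 3 → 8.
So αβ in one-line form is 5 7 1 3 6 2 4 8.

5 7 1 3 6 2 4 8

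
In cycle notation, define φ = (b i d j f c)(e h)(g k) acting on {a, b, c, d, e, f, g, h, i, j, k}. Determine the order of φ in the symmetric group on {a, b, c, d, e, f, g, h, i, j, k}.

The cycle type of φ is (6, 2, 2, 1).
The order is lcm(6, 2, 2) = 6.

6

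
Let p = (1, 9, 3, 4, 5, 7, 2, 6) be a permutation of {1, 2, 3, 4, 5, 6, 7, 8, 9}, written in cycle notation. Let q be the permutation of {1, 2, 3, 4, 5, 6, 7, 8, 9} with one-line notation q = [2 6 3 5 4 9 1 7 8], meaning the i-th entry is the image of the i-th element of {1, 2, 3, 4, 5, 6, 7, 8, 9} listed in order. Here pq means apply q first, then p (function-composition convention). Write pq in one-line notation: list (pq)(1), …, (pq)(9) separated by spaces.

(pq)(x) = p(q(x)). Computing each image: p(q(1)) = p(2) = 6, p(q(2)) = p(6) = 1, p(q(3)) = p(3) = 4, p(q(4)) = p(5) = 7, p(q(5)) = p(4) = 5, p(q(6)) = p(9) = 3, p(q(7)) = p(1) = 9, p(q(8)) = p(7) = 2, p(q(9)) = p(8) = 8.
Hence pq = [6 1 4 7 5 3 9 2 8].

6 1 4 7 5 3 9 2 8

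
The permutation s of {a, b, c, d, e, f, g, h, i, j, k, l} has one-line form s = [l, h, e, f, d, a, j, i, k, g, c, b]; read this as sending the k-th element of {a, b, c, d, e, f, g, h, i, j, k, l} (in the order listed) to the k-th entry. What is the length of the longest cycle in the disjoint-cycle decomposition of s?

10

Decomposing into disjoint cycles gives (a l b h i k c e d f)(g j); the longest has length 10.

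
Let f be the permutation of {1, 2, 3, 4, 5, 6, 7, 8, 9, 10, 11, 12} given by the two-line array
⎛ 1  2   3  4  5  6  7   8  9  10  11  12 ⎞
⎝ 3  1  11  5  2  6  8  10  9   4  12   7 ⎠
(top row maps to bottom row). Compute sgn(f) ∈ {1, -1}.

In disjoint-cycle form the cycle lengths are 10, 1, 1.
A cycle of length ℓ contributes ℓ−1 transpositions, so f is a product of 9 transpositions — odd.

-1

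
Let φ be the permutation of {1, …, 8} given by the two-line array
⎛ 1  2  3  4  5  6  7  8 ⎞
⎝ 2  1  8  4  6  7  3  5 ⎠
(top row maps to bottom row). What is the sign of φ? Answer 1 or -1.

-1

In disjoint-cycle form the cycle lengths are 5, 2, 1.
A cycle is odd iff its length is even; φ has 1 even-length cycle, so sgn(φ) = (−1)^1 and φ is odd.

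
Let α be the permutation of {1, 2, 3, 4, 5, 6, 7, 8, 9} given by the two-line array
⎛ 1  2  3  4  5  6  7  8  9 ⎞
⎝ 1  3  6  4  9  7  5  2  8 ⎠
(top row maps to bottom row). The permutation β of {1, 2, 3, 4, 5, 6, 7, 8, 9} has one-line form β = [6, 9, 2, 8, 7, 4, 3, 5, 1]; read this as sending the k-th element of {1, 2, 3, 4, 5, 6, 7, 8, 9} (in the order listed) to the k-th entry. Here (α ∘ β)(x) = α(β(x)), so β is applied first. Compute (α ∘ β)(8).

9

(α ∘ β)(8) = α(β(8)). β(8) = 5, then α(5) = 9. So (α ∘ β)(8) = 9.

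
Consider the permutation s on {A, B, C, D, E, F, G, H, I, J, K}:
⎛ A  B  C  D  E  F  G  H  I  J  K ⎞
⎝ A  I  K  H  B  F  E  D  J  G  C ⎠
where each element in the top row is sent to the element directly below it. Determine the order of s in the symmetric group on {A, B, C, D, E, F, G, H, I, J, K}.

10

Decomposing into disjoint cycles gives cycle lengths 5, 2, 2, 1, 1.
The order of s is the least common multiple of its cycle lengths: lcm(5, 2, 2) = 10.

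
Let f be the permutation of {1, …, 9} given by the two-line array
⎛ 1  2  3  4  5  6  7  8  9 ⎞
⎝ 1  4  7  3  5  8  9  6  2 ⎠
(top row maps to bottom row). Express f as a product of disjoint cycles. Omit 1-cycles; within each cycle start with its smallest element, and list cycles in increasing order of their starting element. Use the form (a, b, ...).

(2, 4, 3, 7, 9)(6, 8)

Iterating f from 2 gives 2 → 4 → 3 → 7 → 9 → 2; that is the 5-cycle (2, 4, 3, 7, 9).
Continuing from each remaining unvisited element yields (2, 4, 3, 7, 9)(6, 8).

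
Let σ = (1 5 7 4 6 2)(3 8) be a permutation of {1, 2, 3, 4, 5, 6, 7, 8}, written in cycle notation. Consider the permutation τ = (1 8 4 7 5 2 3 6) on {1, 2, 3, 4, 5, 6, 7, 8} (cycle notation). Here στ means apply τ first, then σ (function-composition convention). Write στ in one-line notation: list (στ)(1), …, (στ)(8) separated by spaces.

3 8 2 4 1 5 7 6

Chase each element through τ then σ: 1 → 8 → 3; 2 → 3 → 8; 3 → 6 → 2; 4 → 7 → 4; 5 → 2 → 1; 6 → 1 → 5; 7 → 5 → 7; 8 → 4 → 6.
So στ in one-line form is 3 8 2 4 1 5 7 6.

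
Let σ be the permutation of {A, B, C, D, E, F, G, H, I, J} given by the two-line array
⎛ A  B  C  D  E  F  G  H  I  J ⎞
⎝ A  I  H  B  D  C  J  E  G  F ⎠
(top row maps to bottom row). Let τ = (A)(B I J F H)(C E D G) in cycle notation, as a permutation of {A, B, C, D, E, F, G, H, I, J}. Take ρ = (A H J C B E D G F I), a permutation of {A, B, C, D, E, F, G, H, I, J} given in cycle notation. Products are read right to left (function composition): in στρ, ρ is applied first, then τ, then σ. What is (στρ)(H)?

Apply the permutations in order: ρ(H) = J, then τ(J) = F, then σ(F) = C. So (στρ)(H) = C.

C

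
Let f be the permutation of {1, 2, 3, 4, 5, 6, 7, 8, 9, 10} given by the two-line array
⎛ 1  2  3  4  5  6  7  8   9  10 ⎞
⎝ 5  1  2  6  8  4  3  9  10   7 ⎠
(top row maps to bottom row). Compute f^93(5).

3

Tracing 5 → 8 → … returns to 5 after 8 steps, so 5 lies in an 8-cycle (1 5 8 9 10 7 3 2).
Since the cycle has length 8, f^93 acts on it the same as f^5 (93 mod 8 = 5).
Advancing 5 steps from 5: 5 → 8 → 9 → 10 → 7 → 3.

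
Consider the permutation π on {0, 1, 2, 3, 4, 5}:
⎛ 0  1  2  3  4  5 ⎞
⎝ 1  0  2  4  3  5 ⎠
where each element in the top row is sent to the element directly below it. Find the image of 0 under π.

The entry below 0 in the array is 1, so π(0) = 1.

1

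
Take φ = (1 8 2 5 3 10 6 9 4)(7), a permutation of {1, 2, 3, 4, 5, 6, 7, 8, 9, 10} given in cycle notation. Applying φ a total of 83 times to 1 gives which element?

1 lies in the 9-cycle (1 8 2 5 3 10 6 9 4).
Since the cycle has length 9, φ^83 acts on it the same as φ^2 (83 mod 9 = 2).
Advancing 2 steps from 1: 1 → 8 → 2.

2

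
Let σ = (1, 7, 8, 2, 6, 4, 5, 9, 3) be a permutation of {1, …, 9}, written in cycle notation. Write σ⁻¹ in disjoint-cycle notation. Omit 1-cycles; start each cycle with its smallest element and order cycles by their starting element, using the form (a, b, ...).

(1, 3, 9, 5, 4, 6, 2, 8, 7)

If σ sends a → b within a cycle, σ⁻¹ sends b → a; equivalently, reverse each cycle.
After reversing and putting each cycle's least element first, σ⁻¹ = (1, 3, 9, 5, 4, 6, 2, 8, 7).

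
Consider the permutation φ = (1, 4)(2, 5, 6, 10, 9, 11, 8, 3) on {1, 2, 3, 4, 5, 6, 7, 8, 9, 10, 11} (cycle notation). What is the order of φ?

The disjoint cycles have lengths 8, 2, 1.
Since disjoint cycles commute, ord(φ) = lcm(8, 2) = 8.

8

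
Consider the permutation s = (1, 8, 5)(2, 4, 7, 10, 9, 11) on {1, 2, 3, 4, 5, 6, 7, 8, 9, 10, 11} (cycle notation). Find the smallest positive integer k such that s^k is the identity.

The disjoint cycles have lengths 6, 3, 1, 1.
The order of s is the least common multiple of its cycle lengths: lcm(6, 3) = 6.

6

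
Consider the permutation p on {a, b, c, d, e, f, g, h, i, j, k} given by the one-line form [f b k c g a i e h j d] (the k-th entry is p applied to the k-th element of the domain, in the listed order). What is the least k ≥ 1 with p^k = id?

12

Decomposing into disjoint cycles gives cycle lengths 4, 3, 2, 1, 1.
Since disjoint cycles commute, ord(p) = lcm(4, 3, 2) = 12.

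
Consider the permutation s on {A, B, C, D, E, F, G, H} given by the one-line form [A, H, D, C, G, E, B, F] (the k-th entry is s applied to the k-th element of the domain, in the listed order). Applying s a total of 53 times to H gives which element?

G

Tracing H → F → … returns to H after 5 steps, so H lies in a 5-cycle (B, H, F, E, G).
On a 5-cycle, s^5 is the identity, so s^53 = s^3 there (53 ≡ 3 mod 5).
Stepping 3 places around the cycle: H → F → E → G.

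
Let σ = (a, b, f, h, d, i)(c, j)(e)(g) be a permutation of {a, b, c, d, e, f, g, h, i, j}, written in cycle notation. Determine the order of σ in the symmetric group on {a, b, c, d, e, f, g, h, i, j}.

The disjoint cycles have lengths 6, 2, 1, 1.
Since disjoint cycles commute, ord(σ) = lcm(6, 2) = 6.

6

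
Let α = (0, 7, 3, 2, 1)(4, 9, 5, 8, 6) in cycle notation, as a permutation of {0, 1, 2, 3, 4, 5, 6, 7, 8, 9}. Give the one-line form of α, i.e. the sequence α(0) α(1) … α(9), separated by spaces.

7 0 1 2 9 8 4 3 6 5

Each element maps to the next entry in its cycle (wrapping to the front): 0↦7, 1↦0, 2↦1, 3↦2, 4↦9, 5↦8, 6↦4, 7↦3, 8↦6, 9↦5.
So the one-line form is 7 0 1 2 9 8 4 3 6 5.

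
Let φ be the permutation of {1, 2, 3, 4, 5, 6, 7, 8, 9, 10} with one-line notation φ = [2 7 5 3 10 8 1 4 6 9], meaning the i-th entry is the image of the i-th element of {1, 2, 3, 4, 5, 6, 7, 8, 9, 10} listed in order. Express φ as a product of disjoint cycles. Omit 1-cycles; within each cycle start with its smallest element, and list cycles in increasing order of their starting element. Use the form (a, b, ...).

Iterating φ from 1 gives 1 → 2 → 7 → 1; that is the 3-cycle (1, 2, 7).
Continuing from each remaining unvisited element yields (1, 2, 7)(3, 5, 10, 9, 6, 8, 4).

(1, 2, 7)(3, 5, 10, 9, 6, 8, 4)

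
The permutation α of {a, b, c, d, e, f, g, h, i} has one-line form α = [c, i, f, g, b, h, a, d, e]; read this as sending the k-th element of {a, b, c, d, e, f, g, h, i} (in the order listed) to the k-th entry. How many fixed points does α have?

0

No element satisfies α(x) = x, so there are 0 fixed points.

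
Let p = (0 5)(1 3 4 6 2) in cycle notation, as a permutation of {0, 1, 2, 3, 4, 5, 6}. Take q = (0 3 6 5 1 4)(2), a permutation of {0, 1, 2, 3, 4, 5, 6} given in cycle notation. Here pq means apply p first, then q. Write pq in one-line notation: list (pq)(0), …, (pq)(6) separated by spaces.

1 6 4 0 5 3 2

(pq)(x) = q(p(x)). Computing each image: q(p(0)) = q(5) = 1, q(p(1)) = q(3) = 6, q(p(2)) = q(1) = 4, q(p(3)) = q(4) = 0, q(p(4)) = q(6) = 5, q(p(5)) = q(0) = 3, q(p(6)) = q(2) = 2.
Hence pq = [1 6 4 0 5 3 2].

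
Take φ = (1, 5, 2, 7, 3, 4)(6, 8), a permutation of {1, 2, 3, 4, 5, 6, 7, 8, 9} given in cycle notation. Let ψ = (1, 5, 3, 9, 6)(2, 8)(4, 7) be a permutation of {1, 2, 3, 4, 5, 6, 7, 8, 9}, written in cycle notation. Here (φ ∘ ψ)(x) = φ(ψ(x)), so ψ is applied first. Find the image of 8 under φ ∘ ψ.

(φ ∘ ψ)(8) = φ(ψ(8)). ψ(8) = 2, then φ(2) = 7. So (φ ∘ ψ)(8) = 7.

7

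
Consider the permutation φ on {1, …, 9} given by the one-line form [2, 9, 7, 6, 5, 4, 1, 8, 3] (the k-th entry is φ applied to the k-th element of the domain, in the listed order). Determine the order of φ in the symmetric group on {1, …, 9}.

Writing φ as disjoint cycles, the cycle lengths are 5, 2, 1, 1.
The order of φ is the least common multiple of its cycle lengths: lcm(5, 2) = 10.

10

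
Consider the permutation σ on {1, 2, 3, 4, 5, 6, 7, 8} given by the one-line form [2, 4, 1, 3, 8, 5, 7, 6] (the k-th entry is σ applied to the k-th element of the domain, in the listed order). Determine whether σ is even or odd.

odd

In disjoint-cycle form the cycle lengths are 4, 3, 1.
A cycle is odd iff its length is even; σ has 1 even-length cycle, so sgn(σ) = (−1)^1 and σ is odd.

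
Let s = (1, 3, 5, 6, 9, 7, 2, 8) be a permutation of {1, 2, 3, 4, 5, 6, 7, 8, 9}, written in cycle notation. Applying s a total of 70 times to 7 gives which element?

6

7 lies in the 8-cycle (1, 3, 5, 6, 9, 7, 2, 8).
Powers repeat with period 8 on this cycle, and 70 mod 8 = 6, so s^70(7) = s^6(7).
Stepping 6 places around the cycle: 7 → 2 → 8 → 1 → 3 → 5 → 6.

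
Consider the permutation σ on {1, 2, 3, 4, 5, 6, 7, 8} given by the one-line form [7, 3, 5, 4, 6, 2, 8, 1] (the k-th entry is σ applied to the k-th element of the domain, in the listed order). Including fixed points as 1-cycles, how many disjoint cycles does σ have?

3

The cycle decomposition is (1 7 8)(2 3 5 6)(4), which has 3 cycles (counting 1-cycles).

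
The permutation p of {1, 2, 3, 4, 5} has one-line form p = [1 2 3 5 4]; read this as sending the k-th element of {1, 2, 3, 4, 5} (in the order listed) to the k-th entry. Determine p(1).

1

1 is element number 1 of the domain, and entry number 1 of the one-line form is 1, so p(1) = 1.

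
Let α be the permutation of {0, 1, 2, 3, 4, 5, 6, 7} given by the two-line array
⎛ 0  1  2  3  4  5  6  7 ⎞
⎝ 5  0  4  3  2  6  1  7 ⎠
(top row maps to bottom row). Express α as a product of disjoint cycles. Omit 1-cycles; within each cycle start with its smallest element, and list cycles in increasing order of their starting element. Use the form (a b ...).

From 0: 0 → 5 → 6 → 1 → 0, closing the cycle (0 5 6 1).
Repeating from the next unused element and collecting all non-trivial cycles gives (0 5 6 1)(2 4).

(0 5 6 1)(2 4)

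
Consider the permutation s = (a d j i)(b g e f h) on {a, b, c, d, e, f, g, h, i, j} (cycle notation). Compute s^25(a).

a lies in the 4-cycle (a d j i).
Since the cycle has length 4, s^25 acts on it the same as s^1 (25 mod 4 = 1).
Stepping 1 place around the cycle: a → d.

d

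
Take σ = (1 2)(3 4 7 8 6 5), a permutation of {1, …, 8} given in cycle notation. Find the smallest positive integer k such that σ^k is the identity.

The disjoint cycles have lengths 6, 2.
Since disjoint cycles commute, ord(σ) = lcm(6, 2) = 6.

6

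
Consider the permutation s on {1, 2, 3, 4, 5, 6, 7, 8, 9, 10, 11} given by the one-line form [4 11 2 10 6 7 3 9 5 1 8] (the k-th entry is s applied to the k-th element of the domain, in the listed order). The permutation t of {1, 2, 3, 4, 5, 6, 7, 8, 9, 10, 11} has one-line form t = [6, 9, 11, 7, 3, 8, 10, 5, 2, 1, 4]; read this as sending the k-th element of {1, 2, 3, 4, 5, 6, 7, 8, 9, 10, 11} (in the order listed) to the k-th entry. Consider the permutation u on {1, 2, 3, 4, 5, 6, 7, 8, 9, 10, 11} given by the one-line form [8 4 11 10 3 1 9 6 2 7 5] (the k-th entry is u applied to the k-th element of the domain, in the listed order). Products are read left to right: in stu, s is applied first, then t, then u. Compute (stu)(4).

8

(stu)(4) = u(t(s(4))). s(4) = 10, then t(10) = 1, then u(1) = 8, so the result is 8.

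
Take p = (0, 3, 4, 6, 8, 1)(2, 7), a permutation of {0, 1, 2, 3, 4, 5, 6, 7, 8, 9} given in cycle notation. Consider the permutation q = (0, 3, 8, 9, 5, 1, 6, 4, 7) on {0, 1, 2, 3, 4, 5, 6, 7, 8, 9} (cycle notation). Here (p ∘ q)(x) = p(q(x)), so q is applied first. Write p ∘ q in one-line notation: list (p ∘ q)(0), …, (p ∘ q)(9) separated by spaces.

4 8 7 1 2 0 6 3 9 5

For each element, apply q then p: 0 → 3 → 4; 1 → 6 → 8; 2 → 2 → 7; 3 → 8 → 1; 4 → 7 → 2; 5 → 1 → 0; 6 → 4 → 6; 7 → 0 → 3; 8 → 9 → 9; 9 → 5 → 5.
Collecting the images, p ∘ q = [4 8 7 1 2 0 6 3 9 5].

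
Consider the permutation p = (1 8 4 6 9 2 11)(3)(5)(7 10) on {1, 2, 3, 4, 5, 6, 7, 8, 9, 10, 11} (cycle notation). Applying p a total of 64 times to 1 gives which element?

1 lies in the 7-cycle (1 8 4 6 9 2 11).
Powers repeat with period 7 on this cycle, and 64 mod 7 = 1, so p^64(1) = p^1(1).
Advancing 1 step from 1: 1 → 8.

8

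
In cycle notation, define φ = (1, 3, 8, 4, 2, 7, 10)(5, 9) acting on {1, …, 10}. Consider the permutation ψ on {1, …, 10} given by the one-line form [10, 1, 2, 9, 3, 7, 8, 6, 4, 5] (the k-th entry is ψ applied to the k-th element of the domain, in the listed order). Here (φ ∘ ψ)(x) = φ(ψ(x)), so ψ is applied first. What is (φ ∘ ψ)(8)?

6

(φ ∘ ψ)(8) = φ(ψ(8)). ψ(8) = 6, then φ(6) = 6. So (φ ∘ ψ)(8) = 6.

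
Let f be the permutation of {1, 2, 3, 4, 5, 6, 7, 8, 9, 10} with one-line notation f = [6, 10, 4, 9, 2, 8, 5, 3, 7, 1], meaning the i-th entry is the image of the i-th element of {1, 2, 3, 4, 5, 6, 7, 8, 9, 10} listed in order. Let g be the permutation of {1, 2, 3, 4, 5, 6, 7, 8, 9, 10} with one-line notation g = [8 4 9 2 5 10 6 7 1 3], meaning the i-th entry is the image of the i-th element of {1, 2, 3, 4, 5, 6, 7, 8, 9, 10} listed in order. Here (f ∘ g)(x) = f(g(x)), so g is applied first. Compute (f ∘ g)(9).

6

g(9) = 1, then f(1) = 6; composing gives (f ∘ g)(9) = 6.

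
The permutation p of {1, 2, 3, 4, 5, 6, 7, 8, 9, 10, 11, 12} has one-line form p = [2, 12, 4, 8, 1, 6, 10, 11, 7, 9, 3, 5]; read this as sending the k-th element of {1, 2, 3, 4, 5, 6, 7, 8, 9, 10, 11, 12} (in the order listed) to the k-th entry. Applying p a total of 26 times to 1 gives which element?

Tracing 1 → 2 → … returns to 1 after 4 steps, so 1 lies in a 4-cycle (1 2 12 5).
Since the cycle has length 4, p^26 acts on it the same as p^2 (26 mod 4 = 2).
Stepping 2 places around the cycle: 1 → 2 → 12.

12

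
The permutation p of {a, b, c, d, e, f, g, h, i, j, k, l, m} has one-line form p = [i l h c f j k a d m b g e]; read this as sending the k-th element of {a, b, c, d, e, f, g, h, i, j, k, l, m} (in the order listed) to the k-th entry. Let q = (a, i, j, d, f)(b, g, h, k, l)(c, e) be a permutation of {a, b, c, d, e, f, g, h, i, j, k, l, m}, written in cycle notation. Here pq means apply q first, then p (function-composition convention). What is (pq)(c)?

q(c) = e, then p(e) = f; composing gives (pq)(c) = f.

f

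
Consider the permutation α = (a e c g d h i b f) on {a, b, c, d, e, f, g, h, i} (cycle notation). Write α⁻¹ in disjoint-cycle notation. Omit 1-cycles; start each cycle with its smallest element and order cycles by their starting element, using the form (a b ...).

If α sends a → b within a cycle, α⁻¹ sends b → a; equivalently, reverse each cycle.
Reversing each cycle of α and rotating so the smallest element leads gives (a f b i h d g c e).

(a f b i h d g c e)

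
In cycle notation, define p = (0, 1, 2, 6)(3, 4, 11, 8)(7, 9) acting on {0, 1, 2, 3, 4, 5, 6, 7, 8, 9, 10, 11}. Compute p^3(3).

8

3 lies in the 4-cycle (3, 4, 11, 8).
Stepping 3 places around the cycle: 3 → 4 → 11 → 8.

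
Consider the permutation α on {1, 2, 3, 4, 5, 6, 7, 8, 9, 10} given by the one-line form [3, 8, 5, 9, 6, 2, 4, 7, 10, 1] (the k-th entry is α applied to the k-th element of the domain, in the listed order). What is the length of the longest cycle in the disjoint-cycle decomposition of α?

Decomposing into disjoint cycles gives (1, 3, 5, 6, 2, 8, 7, 4, 9, 10); the longest has length 10.

10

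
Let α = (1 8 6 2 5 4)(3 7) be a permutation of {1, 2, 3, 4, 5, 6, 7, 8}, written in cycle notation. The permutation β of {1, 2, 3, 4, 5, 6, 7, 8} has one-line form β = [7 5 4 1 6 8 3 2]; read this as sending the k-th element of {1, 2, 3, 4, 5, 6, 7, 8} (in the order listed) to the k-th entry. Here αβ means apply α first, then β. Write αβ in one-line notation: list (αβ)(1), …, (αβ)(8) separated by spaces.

(αβ)(x) = β(α(x)). Computing each image: β(α(1)) = β(8) = 2, β(α(2)) = β(5) = 6, β(α(3)) = β(7) = 3, β(α(4)) = β(1) = 7, β(α(5)) = β(4) = 1, β(α(6)) = β(2) = 5, β(α(7)) = β(3) = 4, β(α(8)) = β(6) = 8.
Hence αβ = [2 6 3 7 1 5 4 8].

2 6 3 7 1 5 4 8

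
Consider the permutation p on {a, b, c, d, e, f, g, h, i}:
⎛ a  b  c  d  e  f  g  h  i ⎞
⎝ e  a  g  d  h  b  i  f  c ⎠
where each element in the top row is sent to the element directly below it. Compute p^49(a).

b

Tracing a → e → … returns to a after 5 steps, so a lies in a 5-cycle (a e h f b).
Powers repeat with period 5 on this cycle, and 49 mod 5 = 4, so p^49(a) = p^4(a).
Advancing 4 steps from a: a → e → h → f → b.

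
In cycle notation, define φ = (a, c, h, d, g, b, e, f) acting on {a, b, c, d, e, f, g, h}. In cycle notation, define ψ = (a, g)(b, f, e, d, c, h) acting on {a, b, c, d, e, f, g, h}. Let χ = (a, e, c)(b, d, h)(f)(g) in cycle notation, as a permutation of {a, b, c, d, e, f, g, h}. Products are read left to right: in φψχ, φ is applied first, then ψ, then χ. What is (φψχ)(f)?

(φψχ)(f) = χ(ψ(φ(f))). φ(f) = a, then ψ(a) = g, then χ(g) = g, so the result is g.

g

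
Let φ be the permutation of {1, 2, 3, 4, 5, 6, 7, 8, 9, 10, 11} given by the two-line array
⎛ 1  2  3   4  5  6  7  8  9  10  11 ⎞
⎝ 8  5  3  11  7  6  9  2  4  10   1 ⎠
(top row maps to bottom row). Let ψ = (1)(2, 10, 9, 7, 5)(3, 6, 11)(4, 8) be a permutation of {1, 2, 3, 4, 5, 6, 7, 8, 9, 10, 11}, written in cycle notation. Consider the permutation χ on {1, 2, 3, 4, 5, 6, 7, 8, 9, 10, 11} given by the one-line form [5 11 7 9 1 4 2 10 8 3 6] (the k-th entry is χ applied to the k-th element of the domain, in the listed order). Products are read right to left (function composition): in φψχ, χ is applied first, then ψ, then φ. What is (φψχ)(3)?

Chase 3: χ(3) = 7; ψ(7) = 5; φ(5) = 7. Hence (φψχ)(3) = 7.

7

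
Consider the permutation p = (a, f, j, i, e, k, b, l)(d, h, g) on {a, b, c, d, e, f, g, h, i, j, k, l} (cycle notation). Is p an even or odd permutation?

The cycle lengths are 8, 3, 1.
A cycle of length ℓ contributes ℓ−1 transpositions, so p is a product of 7 + 2 = 9 transpositions — odd.

odd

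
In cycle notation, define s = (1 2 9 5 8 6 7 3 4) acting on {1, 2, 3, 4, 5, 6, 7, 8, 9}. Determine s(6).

7

In the cycle (1 2 9 5 8 6 7 3 4), 6 is followed by 7, so s(6) = 7.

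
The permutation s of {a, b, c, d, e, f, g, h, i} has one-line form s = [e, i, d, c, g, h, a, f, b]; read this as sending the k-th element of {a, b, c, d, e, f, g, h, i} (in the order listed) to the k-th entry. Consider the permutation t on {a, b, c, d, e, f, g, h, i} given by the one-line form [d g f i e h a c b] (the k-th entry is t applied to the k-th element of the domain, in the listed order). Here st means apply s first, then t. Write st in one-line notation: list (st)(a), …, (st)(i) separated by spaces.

(st)(x) = t(s(x)). Computing each image: t(s(a)) = t(e) = e, t(s(b)) = t(i) = b, t(s(c)) = t(d) = i, t(s(d)) = t(c) = f, t(s(e)) = t(g) = a, t(s(f)) = t(h) = c, t(s(g)) = t(a) = d, t(s(h)) = t(f) = h, t(s(i)) = t(b) = g.
Hence st = [e b i f a c d h g].

e b i f a c d h g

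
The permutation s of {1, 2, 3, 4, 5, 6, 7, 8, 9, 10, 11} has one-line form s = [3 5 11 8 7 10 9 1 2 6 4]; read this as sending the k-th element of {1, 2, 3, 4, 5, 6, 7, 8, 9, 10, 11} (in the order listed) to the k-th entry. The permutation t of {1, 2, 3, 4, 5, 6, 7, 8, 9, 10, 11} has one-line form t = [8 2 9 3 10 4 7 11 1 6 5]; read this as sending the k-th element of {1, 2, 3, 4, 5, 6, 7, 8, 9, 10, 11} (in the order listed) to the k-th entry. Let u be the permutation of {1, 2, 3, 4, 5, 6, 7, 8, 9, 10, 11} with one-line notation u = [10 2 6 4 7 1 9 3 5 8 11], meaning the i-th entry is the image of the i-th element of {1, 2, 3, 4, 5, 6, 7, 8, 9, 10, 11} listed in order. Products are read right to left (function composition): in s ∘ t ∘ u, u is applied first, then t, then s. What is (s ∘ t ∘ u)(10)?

Apply the permutations in order: u(10) = 8, then t(8) = 11, then s(11) = 4. So (s ∘ t ∘ u)(10) = 4.

4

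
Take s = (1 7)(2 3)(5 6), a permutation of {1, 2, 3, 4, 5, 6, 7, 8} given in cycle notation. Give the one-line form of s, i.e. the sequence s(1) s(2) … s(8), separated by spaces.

7 3 2 4 6 5 1 8

Reading each image from the cycles: 1→7, 2→3, 3→2, 4→4, 5→6, 6→5, 7→1, 8→8.
So the one-line form is 7 3 2 4 6 5 1 8.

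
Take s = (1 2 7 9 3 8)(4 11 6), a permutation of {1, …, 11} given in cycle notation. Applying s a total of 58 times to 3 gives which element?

7

3 lies in the 6-cycle (1 2 7 9 3 8).
Since the cycle has length 6, s^58 acts on it the same as s^4 (58 mod 6 = 4).
Advancing 4 steps from 3: 3 → 8 → 1 → 2 → 7.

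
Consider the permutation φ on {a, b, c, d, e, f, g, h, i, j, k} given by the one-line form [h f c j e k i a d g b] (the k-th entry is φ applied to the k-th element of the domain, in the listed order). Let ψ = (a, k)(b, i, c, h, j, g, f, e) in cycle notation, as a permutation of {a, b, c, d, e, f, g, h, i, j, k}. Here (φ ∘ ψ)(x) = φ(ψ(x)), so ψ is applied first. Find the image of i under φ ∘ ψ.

First apply ψ: ψ(i) = c, then φ(c) = c. Thus (φ ∘ ψ)(i) = c.

c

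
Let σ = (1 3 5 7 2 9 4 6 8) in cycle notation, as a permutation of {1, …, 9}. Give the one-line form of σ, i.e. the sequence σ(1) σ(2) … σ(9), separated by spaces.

Reading each image from the cycles: 1→3, 2→9, 3→5, 4→6, 5→7, 6→8, 7→2, 8→1, 9→4.
So the one-line form is 3 9 5 6 7 8 2 1 4.

3 9 5 6 7 8 2 1 4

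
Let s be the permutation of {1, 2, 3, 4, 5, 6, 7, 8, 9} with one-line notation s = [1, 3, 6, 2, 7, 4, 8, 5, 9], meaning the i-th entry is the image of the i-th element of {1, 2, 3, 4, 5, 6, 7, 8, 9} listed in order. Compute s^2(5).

Tracing 5 → 7 → … returns to 5 after 3 steps, so 5 lies in a 3-cycle (5, 7, 8).
Advancing 2 steps from 5: 5 → 7 → 8.

8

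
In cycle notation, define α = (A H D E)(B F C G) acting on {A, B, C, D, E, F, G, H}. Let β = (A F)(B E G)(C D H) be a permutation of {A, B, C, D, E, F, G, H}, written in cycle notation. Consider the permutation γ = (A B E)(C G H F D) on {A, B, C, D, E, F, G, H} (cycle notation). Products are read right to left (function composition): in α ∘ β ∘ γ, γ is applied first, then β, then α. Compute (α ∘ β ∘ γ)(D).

E

Apply the permutations in order: γ(D) = C, then β(C) = D, then α(D) = E. So (α ∘ β ∘ γ)(D) = E.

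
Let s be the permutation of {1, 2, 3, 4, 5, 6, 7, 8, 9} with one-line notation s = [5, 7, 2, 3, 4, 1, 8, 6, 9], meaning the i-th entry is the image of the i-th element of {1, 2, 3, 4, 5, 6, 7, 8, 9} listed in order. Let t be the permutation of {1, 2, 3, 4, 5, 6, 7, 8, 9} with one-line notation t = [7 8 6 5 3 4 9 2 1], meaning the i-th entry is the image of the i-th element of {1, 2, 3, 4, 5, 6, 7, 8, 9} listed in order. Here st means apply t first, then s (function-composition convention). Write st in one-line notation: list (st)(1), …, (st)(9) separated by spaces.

8 6 1 4 2 3 9 7 5

(st)(x) = s(t(x)). Computing each image: s(t(1)) = s(7) = 8, s(t(2)) = s(8) = 6, s(t(3)) = s(6) = 1, s(t(4)) = s(5) = 4, s(t(5)) = s(3) = 2, s(t(6)) = s(4) = 3, s(t(7)) = s(9) = 9, s(t(8)) = s(2) = 7, s(t(9)) = s(1) = 5.
Hence st = [8 6 1 4 2 3 9 7 5].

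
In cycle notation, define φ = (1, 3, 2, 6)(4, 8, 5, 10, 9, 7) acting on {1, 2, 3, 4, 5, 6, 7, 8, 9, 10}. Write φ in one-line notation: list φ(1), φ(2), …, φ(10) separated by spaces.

3 6 2 8 10 1 4 5 7 9

Each element maps to the next entry in its cycle (wrapping to the front): 1→3, 2→6, 3→2, 4→8, 5→10, 6→1, 7→4, 8→5, 9→7, 10→9.
So the one-line form is 3 6 2 8 10 1 4 5 7 9.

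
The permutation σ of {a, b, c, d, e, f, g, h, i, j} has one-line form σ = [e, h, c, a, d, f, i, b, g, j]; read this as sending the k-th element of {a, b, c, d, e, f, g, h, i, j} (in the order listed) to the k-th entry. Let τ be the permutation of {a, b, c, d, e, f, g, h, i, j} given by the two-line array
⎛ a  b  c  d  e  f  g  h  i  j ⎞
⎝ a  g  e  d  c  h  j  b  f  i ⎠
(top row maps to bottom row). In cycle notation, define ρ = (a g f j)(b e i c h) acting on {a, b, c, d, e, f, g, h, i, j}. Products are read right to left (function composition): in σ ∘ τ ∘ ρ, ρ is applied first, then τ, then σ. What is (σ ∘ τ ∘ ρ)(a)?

(σ ∘ τ ∘ ρ)(a) = σ(τ(ρ(a))). ρ(a) = g, then τ(g) = j, then σ(j) = j, so the result is j.

j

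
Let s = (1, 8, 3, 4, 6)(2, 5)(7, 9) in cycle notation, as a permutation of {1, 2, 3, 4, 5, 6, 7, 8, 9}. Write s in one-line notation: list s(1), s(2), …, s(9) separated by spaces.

8 5 4 6 2 1 9 3 7

Reading each image from the cycles: 1↦8, 2↦5, 3↦4, 4↦6, 5↦2, 6↦1, 7↦9, 8↦3, 9↦7.
So the one-line form is 8 5 4 6 2 1 9 3 7.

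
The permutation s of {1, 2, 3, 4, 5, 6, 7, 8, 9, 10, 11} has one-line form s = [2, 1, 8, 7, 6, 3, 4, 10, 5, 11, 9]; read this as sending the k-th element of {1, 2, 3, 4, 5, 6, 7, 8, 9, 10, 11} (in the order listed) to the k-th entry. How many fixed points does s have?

0

No element satisfies s(x) = x, so there are 0 fixed points.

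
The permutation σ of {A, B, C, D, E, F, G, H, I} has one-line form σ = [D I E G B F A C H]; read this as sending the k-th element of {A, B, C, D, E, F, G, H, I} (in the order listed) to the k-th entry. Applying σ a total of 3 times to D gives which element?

Tracing D → G → … returns to D after 3 steps, so D lies in a 3-cycle (A, D, G).
Powers repeat with period 3 on this cycle, and 3 mod 3 = 0, so σ^3(D) = σ^0(D).
So σ^3(D) = D.

D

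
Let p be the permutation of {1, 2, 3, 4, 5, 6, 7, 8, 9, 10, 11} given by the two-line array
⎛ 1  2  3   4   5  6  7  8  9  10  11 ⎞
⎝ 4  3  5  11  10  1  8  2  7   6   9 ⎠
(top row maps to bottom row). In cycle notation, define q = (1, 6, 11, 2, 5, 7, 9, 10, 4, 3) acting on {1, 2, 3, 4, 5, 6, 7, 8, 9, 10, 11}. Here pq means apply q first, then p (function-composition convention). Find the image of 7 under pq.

q(7) = 9, then p(9) = 7; composing gives (pq)(7) = 7.

7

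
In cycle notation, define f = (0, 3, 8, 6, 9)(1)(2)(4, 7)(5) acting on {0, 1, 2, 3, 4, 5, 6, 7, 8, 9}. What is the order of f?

10

The disjoint cycles have lengths 5, 2, 1, 1, 1.
The order is lcm(5, 2) = 10.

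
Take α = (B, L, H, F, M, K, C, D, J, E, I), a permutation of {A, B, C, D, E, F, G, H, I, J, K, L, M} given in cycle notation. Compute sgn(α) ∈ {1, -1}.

The cycle lengths are 11, 1, 1.
A cycle of length ℓ contributes ℓ−1 transpositions, so α is a product of 10 transpositions — even.

1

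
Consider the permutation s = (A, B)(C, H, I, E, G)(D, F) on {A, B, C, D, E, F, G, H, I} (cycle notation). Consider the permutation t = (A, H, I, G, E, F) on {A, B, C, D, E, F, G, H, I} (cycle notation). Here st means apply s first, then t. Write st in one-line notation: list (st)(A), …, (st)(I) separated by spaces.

For each element, apply s then t: A → B → B; B → A → H; C → H → I; D → F → A; E → G → E; F → D → D; G → C → C; H → I → G; I → E → F.
Collecting the images, st = [B H I A E D C G F].

B H I A E D C G F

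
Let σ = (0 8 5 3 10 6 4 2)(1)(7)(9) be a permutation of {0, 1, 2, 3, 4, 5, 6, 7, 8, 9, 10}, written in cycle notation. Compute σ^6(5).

5 lies in the 8-cycle (0 8 5 3 10 6 4 2).
Advancing 6 steps from 5: 5 → 3 → 10 → 6 → 4 → 2 → 0.

0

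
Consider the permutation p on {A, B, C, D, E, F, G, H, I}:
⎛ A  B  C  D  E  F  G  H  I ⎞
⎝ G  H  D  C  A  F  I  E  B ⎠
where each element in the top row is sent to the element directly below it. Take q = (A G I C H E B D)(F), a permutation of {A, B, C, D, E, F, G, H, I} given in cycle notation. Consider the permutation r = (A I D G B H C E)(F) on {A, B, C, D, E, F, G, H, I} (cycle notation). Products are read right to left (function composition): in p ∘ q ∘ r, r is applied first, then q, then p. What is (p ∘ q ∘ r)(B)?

(p ∘ q ∘ r)(B) = p(q(r(B))). r(B) = H, then q(H) = E, then p(E) = A, so the result is A.

A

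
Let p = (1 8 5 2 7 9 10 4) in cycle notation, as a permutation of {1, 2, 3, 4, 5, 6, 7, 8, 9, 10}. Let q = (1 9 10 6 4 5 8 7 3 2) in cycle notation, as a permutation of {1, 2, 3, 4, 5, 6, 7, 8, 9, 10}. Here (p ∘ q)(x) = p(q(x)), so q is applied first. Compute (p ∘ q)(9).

(p ∘ q)(9) = p(q(9)). q(9) = 10, then p(10) = 4. So (p ∘ q)(9) = 4.

4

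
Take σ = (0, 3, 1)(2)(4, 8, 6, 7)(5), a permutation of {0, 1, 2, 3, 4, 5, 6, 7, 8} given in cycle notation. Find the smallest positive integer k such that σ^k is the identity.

12

The disjoint cycles have lengths 4, 3, 1, 1.
The order of σ is the least common multiple of its cycle lengths: lcm(4, 3) = 12.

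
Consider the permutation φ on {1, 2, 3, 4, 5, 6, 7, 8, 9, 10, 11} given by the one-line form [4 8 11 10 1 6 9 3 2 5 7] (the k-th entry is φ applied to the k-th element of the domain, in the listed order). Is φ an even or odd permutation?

even

In disjoint-cycle form the cycle lengths are 6, 4, 1.
A cycle of length ℓ contributes ℓ−1 transpositions, so φ is a product of 5 + 3 = 8 transpositions — even.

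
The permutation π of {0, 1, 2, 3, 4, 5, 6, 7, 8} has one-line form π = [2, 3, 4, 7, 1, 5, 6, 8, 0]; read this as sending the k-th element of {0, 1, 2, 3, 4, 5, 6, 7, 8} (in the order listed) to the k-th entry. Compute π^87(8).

4

Tracing 8 → 0 → … returns to 8 after 7 steps, so 8 lies in a 7-cycle (0, 2, 4, 1, 3, 7, 8).
Powers repeat with period 7 on this cycle, and 87 mod 7 = 3, so π^87(8) = π^3(8).
Advancing 3 steps from 8: 8 → 0 → 2 → 4.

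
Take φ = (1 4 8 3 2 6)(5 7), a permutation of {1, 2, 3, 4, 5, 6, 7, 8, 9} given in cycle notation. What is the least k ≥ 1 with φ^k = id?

The disjoint cycles have lengths 6, 2, 1.
The order of φ is the least common multiple of its cycle lengths: lcm(6, 2) = 6.

6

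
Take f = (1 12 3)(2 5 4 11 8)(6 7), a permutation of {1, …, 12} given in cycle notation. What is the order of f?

The cycle type of f is (5, 3, 2, 1, 1).
Since disjoint cycles commute, ord(f) = lcm(5, 3, 2) = 30.

30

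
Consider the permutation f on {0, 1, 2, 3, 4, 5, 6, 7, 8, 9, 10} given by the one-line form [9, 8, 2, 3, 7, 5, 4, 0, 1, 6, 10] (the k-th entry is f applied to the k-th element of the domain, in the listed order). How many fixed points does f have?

The fixed points (elements with f(x) = x) are {2, 3, 5, 10}, so there are 4.

4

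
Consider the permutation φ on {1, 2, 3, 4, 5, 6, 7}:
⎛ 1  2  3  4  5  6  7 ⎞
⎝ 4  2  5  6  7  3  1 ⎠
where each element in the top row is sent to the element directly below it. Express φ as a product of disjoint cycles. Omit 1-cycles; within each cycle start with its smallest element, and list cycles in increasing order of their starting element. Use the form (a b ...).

(1 4 6 3 5 7)

From 1: 1 → 4 → 6 → 3 → 5 → 7 → 1, closing the cycle (1 4 6 3 5 7).
Continuing from each remaining unvisited element yields (1 4 6 3 5 7).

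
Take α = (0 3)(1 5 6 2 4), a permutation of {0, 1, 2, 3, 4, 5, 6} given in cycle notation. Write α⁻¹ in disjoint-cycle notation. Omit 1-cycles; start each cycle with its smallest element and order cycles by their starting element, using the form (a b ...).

(0 3)(1 4 2 6 5)

If α sends a → b within a cycle, α⁻¹ sends b → a; equivalently, reverse each cycle.
After reversing and putting each cycle's least element first, α⁻¹ = (0 3)(1 4 2 6 5).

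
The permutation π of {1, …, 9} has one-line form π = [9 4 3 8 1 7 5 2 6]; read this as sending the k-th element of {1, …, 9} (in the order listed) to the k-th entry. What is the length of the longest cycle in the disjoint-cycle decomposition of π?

Decomposing into disjoint cycles gives (1 9 6 7 5)(2 4 8); the longest has length 5.

5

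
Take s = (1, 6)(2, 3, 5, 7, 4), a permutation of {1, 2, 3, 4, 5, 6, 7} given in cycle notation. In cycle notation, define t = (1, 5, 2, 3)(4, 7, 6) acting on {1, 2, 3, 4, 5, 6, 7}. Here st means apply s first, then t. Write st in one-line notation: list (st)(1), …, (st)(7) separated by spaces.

4 1 2 3 6 5 7

(st)(x) = t(s(x)). Computing each image: t(s(1)) = t(6) = 4, t(s(2)) = t(3) = 1, t(s(3)) = t(5) = 2, t(s(4)) = t(2) = 3, t(s(5)) = t(7) = 6, t(s(6)) = t(1) = 5, t(s(7)) = t(4) = 7.
Hence st = [4 1 2 3 6 5 7].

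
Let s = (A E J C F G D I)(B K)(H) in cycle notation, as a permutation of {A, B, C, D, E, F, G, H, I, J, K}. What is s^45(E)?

D

E lies in the 8-cycle (A E J C F G D I).
On an 8-cycle, s^8 is the identity, so s^45 = s^5 there (45 ≡ 5 mod 8).
Advancing 5 steps from E: E → J → C → F → G → D.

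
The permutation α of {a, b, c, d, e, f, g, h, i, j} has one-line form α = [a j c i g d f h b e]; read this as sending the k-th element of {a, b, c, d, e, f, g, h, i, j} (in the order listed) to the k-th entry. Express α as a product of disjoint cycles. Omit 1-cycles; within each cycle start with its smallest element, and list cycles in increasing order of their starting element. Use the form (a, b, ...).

Start at b and follow images: b → j → e → g → f → d → i → b, giving the cycle (b, j, e, g, f, d, i).
Repeating from the next unused element and collecting all non-trivial cycles gives (b, j, e, g, f, d, i).

(b, j, e, g, f, d, i)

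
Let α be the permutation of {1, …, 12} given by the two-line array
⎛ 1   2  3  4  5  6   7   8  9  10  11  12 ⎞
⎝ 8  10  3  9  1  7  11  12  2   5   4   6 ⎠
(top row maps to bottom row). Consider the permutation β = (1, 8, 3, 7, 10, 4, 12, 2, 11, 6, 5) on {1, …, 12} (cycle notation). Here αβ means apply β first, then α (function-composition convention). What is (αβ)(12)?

10

(αβ)(12) = α(β(12)). β(12) = 2, then α(2) = 10. So (αβ)(12) = 10.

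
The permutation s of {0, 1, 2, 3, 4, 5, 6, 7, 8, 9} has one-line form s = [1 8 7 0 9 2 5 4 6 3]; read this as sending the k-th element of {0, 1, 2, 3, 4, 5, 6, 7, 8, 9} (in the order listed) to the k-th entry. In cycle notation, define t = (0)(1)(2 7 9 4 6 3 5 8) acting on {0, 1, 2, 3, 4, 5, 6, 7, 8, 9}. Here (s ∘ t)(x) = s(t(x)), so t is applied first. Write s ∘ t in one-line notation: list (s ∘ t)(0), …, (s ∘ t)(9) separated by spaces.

For each element, apply t then s: 0 → 0 → 1; 1 → 1 → 8; 2 → 7 → 4; 3 → 5 → 2; 4 → 6 → 5; 5 → 8 → 6; 6 → 3 → 0; 7 → 9 → 3; 8 → 2 → 7; 9 → 4 → 9.
So s ∘ t in one-line form is 1 8 4 2 5 6 0 3 7 9.

1 8 4 2 5 6 0 3 7 9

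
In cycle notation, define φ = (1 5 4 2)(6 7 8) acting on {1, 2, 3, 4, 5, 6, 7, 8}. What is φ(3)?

3

3 does not appear in any cycle of φ, so it is a fixed point: φ(3) = 3.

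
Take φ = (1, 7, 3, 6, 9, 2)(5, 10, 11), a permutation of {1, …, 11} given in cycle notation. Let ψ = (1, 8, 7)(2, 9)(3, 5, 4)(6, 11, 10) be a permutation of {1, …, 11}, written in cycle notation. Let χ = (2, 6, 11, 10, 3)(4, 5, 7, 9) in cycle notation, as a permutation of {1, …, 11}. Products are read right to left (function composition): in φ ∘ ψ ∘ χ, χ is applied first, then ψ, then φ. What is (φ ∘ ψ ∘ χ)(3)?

Apply the permutations in order: χ(3) = 2, then ψ(2) = 9, then φ(9) = 2. So (φ ∘ ψ ∘ χ)(3) = 2.

2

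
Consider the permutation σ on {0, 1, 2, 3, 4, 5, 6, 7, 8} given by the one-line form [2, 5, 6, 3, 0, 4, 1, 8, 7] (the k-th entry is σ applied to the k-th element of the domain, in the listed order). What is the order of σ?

The disjoint-cycle form of σ has cycle lengths 6, 2, 1.
The order is lcm(6, 2) = 6.

6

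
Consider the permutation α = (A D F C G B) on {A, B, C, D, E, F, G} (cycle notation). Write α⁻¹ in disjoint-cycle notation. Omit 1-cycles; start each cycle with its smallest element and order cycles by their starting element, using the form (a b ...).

If α sends a → b within a cycle, α⁻¹ sends b → a; equivalently, reverse each cycle.
Reversing each cycle of α and rotating so the smallest element leads gives (A B G C F D).

(A B G C F D)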